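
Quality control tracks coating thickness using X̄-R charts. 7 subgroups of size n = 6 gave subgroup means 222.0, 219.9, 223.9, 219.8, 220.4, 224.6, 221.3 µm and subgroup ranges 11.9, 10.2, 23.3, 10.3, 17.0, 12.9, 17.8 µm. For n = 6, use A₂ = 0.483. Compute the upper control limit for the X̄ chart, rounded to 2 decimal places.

228.83

X̄̄ = (222.0 + 219.9 + 223.9 + 219.8 + 220.4 + 224.6 + 221.3) / 7 = 1551.9000 / 7 = 221.7000
R̄ = (11.9 + 10.2 + 23.3 + 10.3 + 17.0 + 12.9 + 17.8) / 7 = 103.4000 / 7 = 14.7714
UCL = X̄̄ + A₂·R̄ = 221.7000 + 0.483 × 14.7714 = 228.8346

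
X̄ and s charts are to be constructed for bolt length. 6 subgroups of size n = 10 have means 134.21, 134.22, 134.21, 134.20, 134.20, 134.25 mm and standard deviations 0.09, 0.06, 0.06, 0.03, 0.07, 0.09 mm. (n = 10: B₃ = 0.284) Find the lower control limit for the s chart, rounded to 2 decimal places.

s̄ = (0.09 + 0.06 + 0.06 + 0.03 + 0.07 + 0.09) / 6 = 0.0667
LCL_s = B₃·s̄ = 0.284 × 0.0667 = 0.0189

0.02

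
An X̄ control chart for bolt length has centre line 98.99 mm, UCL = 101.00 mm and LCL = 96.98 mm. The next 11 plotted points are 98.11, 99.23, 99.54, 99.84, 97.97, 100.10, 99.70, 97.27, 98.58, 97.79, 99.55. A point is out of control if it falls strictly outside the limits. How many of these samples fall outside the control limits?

0

All 11 points lie within [96.98, 101.00].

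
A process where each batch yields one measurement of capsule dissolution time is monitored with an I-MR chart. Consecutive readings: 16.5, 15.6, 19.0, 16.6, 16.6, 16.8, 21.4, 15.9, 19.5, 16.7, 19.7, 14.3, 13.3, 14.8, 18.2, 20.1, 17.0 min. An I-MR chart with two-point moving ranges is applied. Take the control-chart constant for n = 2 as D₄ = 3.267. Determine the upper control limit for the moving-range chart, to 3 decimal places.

Moving ranges: 0.9, 3.4, 2.4, 0.0, 0.2, 4.6, 5.5, 3.6, 2.8, 3.0, 5.4, 1.0, 1.5, 3.4, 1.9, 3.1; M̄R̄ = 42.7000 / 16 = 2.6688
UCL_MR = D₄·M̄R̄ = 3.267 × 2.6688 = 8.7188

8.719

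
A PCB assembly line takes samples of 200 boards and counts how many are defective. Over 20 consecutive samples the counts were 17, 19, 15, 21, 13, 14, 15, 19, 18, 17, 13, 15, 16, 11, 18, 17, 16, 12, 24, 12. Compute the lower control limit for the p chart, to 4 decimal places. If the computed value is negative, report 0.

p̄ = Σdᵢ / (k·n) = 322 / (20 × 200) = 0.08050
LCL = p̄ − 3·√(p̄(1−p̄)/n) = 0.08050 − 3 × 0.01924 = 0.02279

0.0228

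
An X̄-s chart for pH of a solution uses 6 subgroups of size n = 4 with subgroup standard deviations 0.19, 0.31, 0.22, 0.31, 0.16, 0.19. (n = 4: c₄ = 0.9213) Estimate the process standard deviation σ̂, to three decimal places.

0.250

s̄ = (0.19 + 0.31 + 0.22 + 0.31 + 0.16 + 0.19) / 6 = 0.2300
σ̂ = s̄ / c₄ = 0.2300 / 0.9213 = 0.2496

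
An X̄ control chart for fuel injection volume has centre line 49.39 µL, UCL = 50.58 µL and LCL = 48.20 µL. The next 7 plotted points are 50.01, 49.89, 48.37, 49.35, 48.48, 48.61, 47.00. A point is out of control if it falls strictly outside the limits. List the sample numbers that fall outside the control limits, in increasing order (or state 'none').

7

Compare each point to [48.20, 50.58]: sample 7 = 47.00 < LCL.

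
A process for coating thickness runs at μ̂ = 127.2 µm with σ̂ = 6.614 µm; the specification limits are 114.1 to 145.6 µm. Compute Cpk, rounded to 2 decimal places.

Cpu = (USL − μ̂) / (3σ̂) = (145.6 − 127.2) / (3 × 6.614) = 0.9273; Cpl = (μ̂ − LSL) / (3σ̂) = (127.2 − 114.1) / (3 × 6.614) = 0.6602; Cpk = min(Cpu, Cpl) = 0.6602

0.66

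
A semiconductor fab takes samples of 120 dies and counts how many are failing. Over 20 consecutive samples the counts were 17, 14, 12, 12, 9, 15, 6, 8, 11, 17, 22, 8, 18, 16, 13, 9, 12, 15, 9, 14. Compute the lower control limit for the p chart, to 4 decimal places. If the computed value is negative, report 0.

p̄ = Σdᵢ / (k·n) = 257 / (20 × 120) = 0.10708
LCL = p̄ − 3·√(p̄(1−p̄)/n) = 0.10708 − 3 × 0.02823 = 0.02240

0.0224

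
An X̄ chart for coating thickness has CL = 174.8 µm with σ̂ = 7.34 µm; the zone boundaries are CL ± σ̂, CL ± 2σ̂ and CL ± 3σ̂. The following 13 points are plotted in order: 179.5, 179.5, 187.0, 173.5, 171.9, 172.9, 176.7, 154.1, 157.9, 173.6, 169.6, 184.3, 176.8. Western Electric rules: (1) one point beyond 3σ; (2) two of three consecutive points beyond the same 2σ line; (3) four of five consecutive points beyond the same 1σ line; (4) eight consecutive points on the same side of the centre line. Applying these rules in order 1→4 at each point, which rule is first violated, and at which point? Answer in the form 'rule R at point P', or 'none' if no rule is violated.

rule 2 at point 9

Zone of each point (C = within 1σ̂, B = 1σ̂–2σ̂, A = 2σ̂–3σ̂, * = beyond 3σ̂; sign = side of CL): 1:+C, 2:+C, 3:+B, 4:-C, 5:-C, 6:-C, 7:+C, 8:-A, 9:-A, 10:-C, 11:-C, 12:+B, 13:+C
Rule 2 (two of three consecutive points beyond the same 2σ limit) is satisfied at point 9.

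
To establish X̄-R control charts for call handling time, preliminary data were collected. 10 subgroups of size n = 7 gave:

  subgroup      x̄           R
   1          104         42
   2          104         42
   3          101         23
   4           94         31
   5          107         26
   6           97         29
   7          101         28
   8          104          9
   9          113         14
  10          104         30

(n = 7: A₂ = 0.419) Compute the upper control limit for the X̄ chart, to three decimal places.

X̄̄ = (104 + 104 + 101 + 94 + 107 + 97 + 101 + 104 + 113 + 104) / 10 = 1029.0000 / 10 = 102.9000
R̄ = (42 + 42 + 23 + 31 + 26 + 29 + 28 + 9 + 14 + 30) / 10 = 274.0000 / 10 = 27.4000
UCL = X̄̄ + A₂·R̄ = 102.9000 + 0.419 × 27.4000 = 114.3806

114.381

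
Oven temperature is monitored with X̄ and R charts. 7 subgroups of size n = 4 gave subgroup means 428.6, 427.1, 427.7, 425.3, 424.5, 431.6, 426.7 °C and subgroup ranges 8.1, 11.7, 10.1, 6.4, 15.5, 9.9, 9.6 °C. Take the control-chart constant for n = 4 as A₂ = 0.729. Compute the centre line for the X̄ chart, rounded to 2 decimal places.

X̄̄ = (428.6 + 427.1 + 427.7 + 425.3 + 424.5 + 431.6 + 426.7) / 7 = 2991.5000 / 7 = 427.3571
CL = X̄̄ = 427.3571

427.36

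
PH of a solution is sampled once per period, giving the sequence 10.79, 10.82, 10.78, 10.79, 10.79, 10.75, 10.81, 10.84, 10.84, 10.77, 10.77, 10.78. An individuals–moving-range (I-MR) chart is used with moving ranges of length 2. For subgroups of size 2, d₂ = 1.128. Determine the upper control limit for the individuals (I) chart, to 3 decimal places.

10.864

X̄ = (10.79 + 10.82 + 10.78 + 10.79 + 10.79 + 10.75 + 10.81 + 10.84 + 10.84 + 10.77 + 10.77 + 10.78) / 12 = 10.7942
Moving ranges: 0.03, 0.04, 0.01, 0.00, 0.04, 0.06, 0.03, 0.00, 0.07, 0.00, 0.01; M̄R̄ = 0.2900 / 11 = 0.0264
UCL = X̄ + 3·M̄R̄/d₂ = 10.7942 + 3 × 0.0264 / 1.128 = 10.8643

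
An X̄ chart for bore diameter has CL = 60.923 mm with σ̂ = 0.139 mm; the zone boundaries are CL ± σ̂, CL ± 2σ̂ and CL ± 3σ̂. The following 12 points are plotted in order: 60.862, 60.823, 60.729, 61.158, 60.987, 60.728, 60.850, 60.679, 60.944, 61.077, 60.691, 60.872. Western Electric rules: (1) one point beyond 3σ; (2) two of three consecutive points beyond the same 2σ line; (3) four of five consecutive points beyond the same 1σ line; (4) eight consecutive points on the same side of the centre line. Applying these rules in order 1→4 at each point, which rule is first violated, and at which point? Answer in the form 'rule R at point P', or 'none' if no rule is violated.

Zone of each point (C = within 1σ̂, B = 1σ̂–2σ̂, A = 2σ̂–3σ̂, * = beyond 3σ̂; sign = side of CL): 1:-C, 2:-C, 3:-B, 4:+B, 5:+C, 6:-B, 7:-C, 8:-B, 9:+C, 10:+B, 11:-B, 12:-C
No rule fires across all 12 points.

none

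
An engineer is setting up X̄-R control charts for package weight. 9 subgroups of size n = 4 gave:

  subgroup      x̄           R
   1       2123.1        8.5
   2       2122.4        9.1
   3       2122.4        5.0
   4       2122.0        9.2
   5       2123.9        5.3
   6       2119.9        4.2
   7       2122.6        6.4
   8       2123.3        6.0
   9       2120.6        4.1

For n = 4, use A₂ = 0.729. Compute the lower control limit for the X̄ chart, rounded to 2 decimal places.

X̄̄ = (2123.1 + 2122.4 + 2122.4 + 2122.0 + 2123.9 + 2119.9 + 2122.6 + 2123.3 + 2120.6) / 9 = 19100.2000 / 9 = 2122.2444
R̄ = (8.5 + 9.1 + 5.0 + 9.2 + 5.3 + 4.2 + 6.4 + 6.0 + 4.1) / 9 = 57.8000 / 9 = 6.4222
LCL = X̄̄ − A₂·R̄ = 2122.2444 − 0.729 × 6.4222 = 2117.5626

2117.56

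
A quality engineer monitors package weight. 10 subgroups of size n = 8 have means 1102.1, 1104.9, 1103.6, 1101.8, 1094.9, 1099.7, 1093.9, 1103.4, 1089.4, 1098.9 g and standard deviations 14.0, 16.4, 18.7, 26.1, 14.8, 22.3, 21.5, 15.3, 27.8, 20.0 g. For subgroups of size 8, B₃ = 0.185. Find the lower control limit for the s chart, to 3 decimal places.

3.643

s̄ = (14.0 + 16.4 + 18.7 + 26.1 + 14.8 + 22.3 + 21.5 + 15.3 + 27.8 + 20.0) / 10 = 19.6900
LCL_s = B₃·s̄ = 0.185 × 19.6900 = 3.6427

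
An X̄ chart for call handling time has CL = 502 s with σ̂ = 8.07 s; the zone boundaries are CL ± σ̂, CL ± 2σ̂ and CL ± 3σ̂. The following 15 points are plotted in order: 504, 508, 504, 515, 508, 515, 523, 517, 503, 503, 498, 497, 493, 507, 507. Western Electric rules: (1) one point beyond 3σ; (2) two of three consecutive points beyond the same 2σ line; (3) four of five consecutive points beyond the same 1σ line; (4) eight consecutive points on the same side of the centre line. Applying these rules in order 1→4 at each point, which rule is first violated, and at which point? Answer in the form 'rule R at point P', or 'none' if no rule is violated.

rule 3 at point 8

Zone of each point (C = within 1σ̂, B = 1σ̂–2σ̂, A = 2σ̂–3σ̂, * = beyond 3σ̂; sign = side of CL): 1:+C, 2:+C, 3:+C, 4:+B, 5:+C, 6:+B, 7:+A, 8:+B, 9:+C, 10:+C, 11:-C, 12:-C, 13:-B, 14:+C, 15:+C
Rule 3 (four of five consecutive points beyond the same 1σ limit) is satisfied at point 8.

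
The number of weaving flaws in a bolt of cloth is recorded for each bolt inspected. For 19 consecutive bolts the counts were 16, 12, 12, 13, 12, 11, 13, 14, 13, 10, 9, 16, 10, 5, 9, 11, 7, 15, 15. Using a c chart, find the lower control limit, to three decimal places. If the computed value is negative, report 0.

c̄ = (16 + 12 + 12 + 13 + 12 + 11 + 13 + 14 + 13 + 10 + 9 + 16 + 10 + 5 + 9 + 11 + 7 + 15 + 15) / 19 = 223 / 19 = 11.7368
LCL = c̄ − 3√c̄ = 11.7368 − 3 × 3.4259 = 1.4591

1.459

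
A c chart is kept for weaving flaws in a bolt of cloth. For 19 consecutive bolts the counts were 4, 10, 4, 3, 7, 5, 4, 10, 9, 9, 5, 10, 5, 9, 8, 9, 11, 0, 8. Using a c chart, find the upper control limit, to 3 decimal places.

c̄ = (4 + 10 + 4 + 3 + 7 + 5 + 4 + 10 + 9 + 9 + 5 + 10 + 5 + 9 + 8 + 9 + 11 + 0 + 8) / 19 = 130 / 19 = 6.8421
UCL = c̄ + 3√c̄ = 6.8421 + 3 × √6.8421 = 6.8421 + 3 × 2.6157 = 14.6893

14.689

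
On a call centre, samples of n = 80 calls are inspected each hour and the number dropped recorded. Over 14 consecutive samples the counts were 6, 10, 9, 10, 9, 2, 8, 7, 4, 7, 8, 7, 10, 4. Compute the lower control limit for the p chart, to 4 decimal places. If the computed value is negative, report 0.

0.0000

p̄ = Σdᵢ / (k·n) = 101 / (14 × 80) = 0.09018
LCL = p̄ − 3·√(p̄(1−p̄)/n) = 0.09018 − 3 × 0.03202 = -0.00590 → 0 (negative, so LCL = 0)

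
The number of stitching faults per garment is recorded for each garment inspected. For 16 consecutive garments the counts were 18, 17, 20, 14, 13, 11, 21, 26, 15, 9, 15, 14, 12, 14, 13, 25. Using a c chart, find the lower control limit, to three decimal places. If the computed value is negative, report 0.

c̄ = (18 + 17 + 20 + 14 + 13 + 11 + 21 + 26 + 15 + 9 + 15 + 14 + 12 + 14 + 13 + 25) / 16 = 257 / 16 = 16.0625
LCL = c̄ − 3√c̄ = 16.0625 − 3 × 4.0078 = 4.0391

4.039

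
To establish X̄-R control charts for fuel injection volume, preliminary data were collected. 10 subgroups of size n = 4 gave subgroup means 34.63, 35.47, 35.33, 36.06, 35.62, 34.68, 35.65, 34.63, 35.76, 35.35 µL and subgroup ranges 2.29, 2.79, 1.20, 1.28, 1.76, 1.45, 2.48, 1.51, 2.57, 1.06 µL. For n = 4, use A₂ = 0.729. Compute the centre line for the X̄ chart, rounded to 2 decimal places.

X̄̄ = (34.63 + 35.47 + 35.33 + 36.06 + 35.62 + 34.68 + 35.65 + 34.63 + 35.76 + 35.35) / 10 = 353.1800 / 10 = 35.3180
CL = X̄̄ = 35.3180

35.32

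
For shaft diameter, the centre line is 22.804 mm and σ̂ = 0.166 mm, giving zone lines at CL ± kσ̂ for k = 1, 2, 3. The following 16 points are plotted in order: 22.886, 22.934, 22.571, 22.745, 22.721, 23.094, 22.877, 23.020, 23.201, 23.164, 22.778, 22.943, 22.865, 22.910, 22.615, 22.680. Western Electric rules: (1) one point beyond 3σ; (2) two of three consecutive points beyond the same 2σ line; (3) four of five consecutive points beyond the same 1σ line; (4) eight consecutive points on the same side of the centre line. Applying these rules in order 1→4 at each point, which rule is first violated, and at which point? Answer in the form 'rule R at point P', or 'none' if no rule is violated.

rule 2 at point 10

Zone of each point (C = within 1σ̂, B = 1σ̂–2σ̂, A = 2σ̂–3σ̂, * = beyond 3σ̂; sign = side of CL): 1:+C, 2:+C, 3:-B, 4:-C, 5:-C, 6:+B, 7:+C, 8:+B, 9:+A, 10:+A, 11:-C, 12:+C, 13:+C, 14:+C, 15:-B, 16:-C
Rule 2 (two of three consecutive points beyond the same 2σ limit) is satisfied at point 10.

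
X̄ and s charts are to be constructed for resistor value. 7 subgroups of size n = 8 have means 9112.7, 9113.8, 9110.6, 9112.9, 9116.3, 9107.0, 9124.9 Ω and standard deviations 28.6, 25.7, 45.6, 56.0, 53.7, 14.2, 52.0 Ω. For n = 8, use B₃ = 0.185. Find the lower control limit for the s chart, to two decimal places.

7.29

s̄ = (28.6 + 25.7 + 45.6 + 56.0 + 53.7 + 14.2 + 52.0) / 7 = 39.4000
LCL_s = B₃·s̄ = 0.185 × 39.4000 = 7.2890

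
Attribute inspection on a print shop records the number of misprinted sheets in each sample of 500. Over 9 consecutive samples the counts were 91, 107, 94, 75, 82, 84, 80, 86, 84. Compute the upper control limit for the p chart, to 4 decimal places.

0.2249

p̄ = Σdᵢ / (k·n) = 783 / (9 × 500) = 0.17400
UCL = p̄ + 3·√(p̄(1−p̄)/n) = 0.17400 + 3 × √(0.17400×0.82600/500) = 0.17400 + 3 × 0.01695 = 0.22486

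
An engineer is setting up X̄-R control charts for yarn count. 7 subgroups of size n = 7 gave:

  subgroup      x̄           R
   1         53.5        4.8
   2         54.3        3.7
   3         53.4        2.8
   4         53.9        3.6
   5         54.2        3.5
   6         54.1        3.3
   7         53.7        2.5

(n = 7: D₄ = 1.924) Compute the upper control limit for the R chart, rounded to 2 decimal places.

R̄ = (4.8 + 3.7 + 2.8 + 3.6 + 3.5 + 3.3 + 2.5) / 7 = 24.2000 / 7 = 3.4571
UCL_R = D₄·R̄ = 1.924 × 3.4571 = 6.6515

6.65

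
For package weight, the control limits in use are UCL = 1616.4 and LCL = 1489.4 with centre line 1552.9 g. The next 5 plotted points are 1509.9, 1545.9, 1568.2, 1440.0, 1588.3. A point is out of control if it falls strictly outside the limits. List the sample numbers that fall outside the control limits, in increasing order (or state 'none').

4

Compare each point to [1489.4, 1616.4]: sample 4 = 1440.0 < LCL.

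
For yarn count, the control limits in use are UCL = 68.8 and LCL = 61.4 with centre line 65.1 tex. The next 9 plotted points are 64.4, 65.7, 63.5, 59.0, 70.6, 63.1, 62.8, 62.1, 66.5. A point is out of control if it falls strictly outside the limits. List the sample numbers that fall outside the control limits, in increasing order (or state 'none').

Compare each point to [61.4, 68.8]: sample 4 = 59.0 < LCL; sample 5 = 70.6 > UCL.

4, 5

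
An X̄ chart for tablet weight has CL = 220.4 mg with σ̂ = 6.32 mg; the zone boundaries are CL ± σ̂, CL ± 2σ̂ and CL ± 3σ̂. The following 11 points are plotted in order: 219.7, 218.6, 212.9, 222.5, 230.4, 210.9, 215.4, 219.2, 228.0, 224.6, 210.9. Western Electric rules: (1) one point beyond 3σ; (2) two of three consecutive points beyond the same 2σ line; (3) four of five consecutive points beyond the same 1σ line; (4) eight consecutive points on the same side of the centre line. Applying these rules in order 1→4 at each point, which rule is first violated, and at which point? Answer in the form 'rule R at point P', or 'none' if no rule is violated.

none

Zone of each point (C = within 1σ̂, B = 1σ̂–2σ̂, A = 2σ̂–3σ̂, * = beyond 3σ̂; sign = side of CL): 1:-C, 2:-C, 3:-B, 4:+C, 5:+B, 6:-B, 7:-C, 8:-C, 9:+B, 10:+C, 11:-B
No rule fires across all 11 points.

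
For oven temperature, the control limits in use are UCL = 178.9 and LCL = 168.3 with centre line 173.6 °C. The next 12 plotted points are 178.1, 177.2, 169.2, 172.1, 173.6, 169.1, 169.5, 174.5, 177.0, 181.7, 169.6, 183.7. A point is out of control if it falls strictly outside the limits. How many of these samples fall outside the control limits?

2

Compare each point to [168.3, 178.9]: sample 10 = 181.7 > UCL; sample 12 = 183.7 > UCL.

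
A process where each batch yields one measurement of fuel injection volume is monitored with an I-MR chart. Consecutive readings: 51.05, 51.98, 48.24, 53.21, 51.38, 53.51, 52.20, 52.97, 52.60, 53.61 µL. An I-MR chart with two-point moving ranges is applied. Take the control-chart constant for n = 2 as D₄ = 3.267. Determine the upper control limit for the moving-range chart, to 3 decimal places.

Moving ranges: 0.93, 3.74, 4.97, 1.83, 2.13, 1.31, 0.77, 0.37, 1.01; M̄R̄ = 17.0600 / 9 = 1.8956
UCL_MR = D₄·M̄R̄ = 3.267 × 1.8956 = 6.1928

6.193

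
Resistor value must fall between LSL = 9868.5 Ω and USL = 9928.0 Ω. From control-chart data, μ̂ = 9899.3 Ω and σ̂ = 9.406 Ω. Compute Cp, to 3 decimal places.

Cp = (USL − LSL) / (6σ̂) = (9928.0 − 9868.5) / (6 × 9.406) = 59.5000 / 56.4360 = 1.0543

1.054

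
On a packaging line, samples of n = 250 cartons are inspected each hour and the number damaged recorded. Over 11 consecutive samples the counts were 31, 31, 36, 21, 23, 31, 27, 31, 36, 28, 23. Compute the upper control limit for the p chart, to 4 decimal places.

0.1763

p̄ = Σdᵢ / (k·n) = 318 / (11 × 250) = 0.11564
UCL = p̄ + 3·√(p̄(1−p̄)/n) = 0.11564 + 3 × √(0.11564×0.88436/250) = 0.11564 + 3 × 0.02023 = 0.17631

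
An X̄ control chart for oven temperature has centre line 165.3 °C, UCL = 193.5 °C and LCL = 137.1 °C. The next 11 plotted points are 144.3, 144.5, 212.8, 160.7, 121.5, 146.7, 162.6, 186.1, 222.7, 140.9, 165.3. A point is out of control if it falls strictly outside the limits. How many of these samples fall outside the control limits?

Compare each point to [137.1, 193.5]: sample 3 = 212.8 > UCL; sample 5 = 121.5 < LCL; sample 9 = 222.7 > UCL.

3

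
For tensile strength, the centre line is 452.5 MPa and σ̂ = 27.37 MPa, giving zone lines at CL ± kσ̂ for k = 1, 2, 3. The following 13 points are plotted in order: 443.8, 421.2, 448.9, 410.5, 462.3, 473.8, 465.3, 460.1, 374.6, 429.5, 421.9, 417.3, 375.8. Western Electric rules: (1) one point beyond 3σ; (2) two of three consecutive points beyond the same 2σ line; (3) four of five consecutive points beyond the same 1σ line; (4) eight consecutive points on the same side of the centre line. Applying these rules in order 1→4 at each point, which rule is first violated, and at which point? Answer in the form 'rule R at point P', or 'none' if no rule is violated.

rule 3 at point 13

Zone of each point (C = within 1σ̂, B = 1σ̂–2σ̂, A = 2σ̂–3σ̂, * = beyond 3σ̂; sign = side of CL): 1:-C, 2:-B, 3:-C, 4:-B, 5:+C, 6:+C, 7:+C, 8:+C, 9:-A, 10:-C, 11:-B, 12:-B, 13:-A
Rule 3 (four of five consecutive points beyond the same 1σ limit) is satisfied at point 13.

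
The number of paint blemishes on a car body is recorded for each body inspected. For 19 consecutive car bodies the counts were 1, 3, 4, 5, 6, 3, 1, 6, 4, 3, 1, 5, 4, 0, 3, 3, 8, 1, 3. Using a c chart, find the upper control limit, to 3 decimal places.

c̄ = (1 + 3 + 4 + 5 + 6 + 3 + 1 + 6 + 4 + 3 + 1 + 5 + 4 + 0 + 3 + 3 + 8 + 1 + 3) / 19 = 64 / 19 = 3.3684
UCL = c̄ + 3√c̄ = 3.3684 + 3 × √3.3684 = 3.3684 + 3 × 1.8353 = 8.8744

8.874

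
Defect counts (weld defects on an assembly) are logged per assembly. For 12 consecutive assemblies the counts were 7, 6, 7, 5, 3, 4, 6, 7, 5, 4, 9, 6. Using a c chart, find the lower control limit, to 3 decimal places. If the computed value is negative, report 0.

c̄ = (7 + 6 + 7 + 5 + 3 + 4 + 6 + 7 + 5 + 4 + 9 + 6) / 12 = 69 / 12 = 5.7500
LCL = c̄ − 3√c̄ = 5.7500 − 3 × 2.3979 = -1.4437 → 0 (cannot be negative)

0.000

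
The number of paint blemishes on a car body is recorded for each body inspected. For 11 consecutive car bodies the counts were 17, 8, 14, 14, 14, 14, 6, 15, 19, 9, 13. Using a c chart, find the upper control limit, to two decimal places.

c̄ = (17 + 8 + 14 + 14 + 14 + 14 + 6 + 15 + 19 + 9 + 13) / 11 = 143 / 11 = 13.0000
UCL = c̄ + 3√c̄ = 13.0000 + 3 × √13.0000 = 13.0000 + 3 × 3.6056 = 23.8167

23.82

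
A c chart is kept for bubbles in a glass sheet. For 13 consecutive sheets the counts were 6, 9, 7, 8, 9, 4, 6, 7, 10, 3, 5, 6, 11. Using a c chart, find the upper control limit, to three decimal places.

c̄ = (6 + 9 + 7 + 8 + 9 + 4 + 6 + 7 + 10 + 3 + 5 + 6 + 11) / 13 = 91 / 13 = 7.0000
UCL = c̄ + 3√c̄ = 7.0000 + 3 × √7.0000 = 7.0000 + 3 × 2.6458 = 14.9373

14.937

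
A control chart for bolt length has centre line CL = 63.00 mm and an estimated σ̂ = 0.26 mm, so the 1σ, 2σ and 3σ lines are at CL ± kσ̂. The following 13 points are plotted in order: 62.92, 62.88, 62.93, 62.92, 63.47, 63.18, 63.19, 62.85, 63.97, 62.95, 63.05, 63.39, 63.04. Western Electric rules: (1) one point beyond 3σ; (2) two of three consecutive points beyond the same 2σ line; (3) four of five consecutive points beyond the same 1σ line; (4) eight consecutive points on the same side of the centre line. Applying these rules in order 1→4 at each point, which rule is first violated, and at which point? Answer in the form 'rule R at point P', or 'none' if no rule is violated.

Zone of each point (C = within 1σ̂, B = 1σ̂–2σ̂, A = 2σ̂–3σ̂, * = beyond 3σ̂; sign = side of CL): 1:-C, 2:-C, 3:-C, 4:-C, 5:+B, 6:+C, 7:+C, 8:-C, 9:+*, 10:-C, 11:+C, 12:+B, 13:+C
Rule 1 (one point beyond the 3σ limits) is satisfied at point 9.

rule 1 at point 9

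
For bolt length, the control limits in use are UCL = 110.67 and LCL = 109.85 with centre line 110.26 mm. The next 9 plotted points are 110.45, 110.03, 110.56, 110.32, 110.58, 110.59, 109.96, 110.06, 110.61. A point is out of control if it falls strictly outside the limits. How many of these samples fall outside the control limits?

All 9 points lie within [109.85, 110.67].

0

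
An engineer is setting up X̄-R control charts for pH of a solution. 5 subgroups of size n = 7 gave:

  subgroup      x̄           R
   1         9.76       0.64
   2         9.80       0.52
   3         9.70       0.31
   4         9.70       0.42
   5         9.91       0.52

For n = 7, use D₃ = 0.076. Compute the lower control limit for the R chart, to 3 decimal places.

0.037

R̄ = (0.64 + 0.52 + 0.31 + 0.42 + 0.52) / 5 = 2.4100 / 5 = 0.4820
LCL_R = D₃·R̄ = 0.076 × 0.4820 = 0.0366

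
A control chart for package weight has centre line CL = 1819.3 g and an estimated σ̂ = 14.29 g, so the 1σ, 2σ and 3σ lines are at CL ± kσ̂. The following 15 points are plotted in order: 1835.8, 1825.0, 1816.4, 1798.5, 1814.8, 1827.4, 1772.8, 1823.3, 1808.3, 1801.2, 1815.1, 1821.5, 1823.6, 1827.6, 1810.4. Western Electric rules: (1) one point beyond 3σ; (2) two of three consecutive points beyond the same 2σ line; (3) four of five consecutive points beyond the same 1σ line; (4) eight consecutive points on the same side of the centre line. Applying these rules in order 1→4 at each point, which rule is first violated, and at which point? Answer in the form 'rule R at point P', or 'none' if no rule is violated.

Zone of each point (C = within 1σ̂, B = 1σ̂–2σ̂, A = 2σ̂–3σ̂, * = beyond 3σ̂; sign = side of CL): 1:+B, 2:+C, 3:-C, 4:-B, 5:-C, 6:+C, 7:-*, 8:+C, 9:-C, 10:-B, 11:-C, 12:+C, 13:+C, 14:+C, 15:-C
Rule 1 (one point beyond the 3σ limits) is satisfied at point 7.

rule 1 at point 7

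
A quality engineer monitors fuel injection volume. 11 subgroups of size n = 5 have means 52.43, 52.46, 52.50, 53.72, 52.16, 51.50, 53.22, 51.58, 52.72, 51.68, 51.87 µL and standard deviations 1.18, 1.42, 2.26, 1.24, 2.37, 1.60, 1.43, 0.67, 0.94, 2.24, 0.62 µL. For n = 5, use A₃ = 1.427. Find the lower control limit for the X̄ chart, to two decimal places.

50.28

X̄̄ = (52.43 + 52.46 + 52.50 + 53.72 + 52.16 + 51.50 + 53.22 + 51.58 + 52.72 + 51.68 + 51.87) / 11 = 52.3491
s̄ = (1.18 + 1.42 + 2.26 + 1.24 + 2.37 + 1.60 + 1.43 + 0.67 + 0.94 + 2.24 + 0.62) / 11 = 1.4518
LCL = X̄̄ − A₃·s̄ = 52.3491 − 1.427 × 1.4518 = 50.2773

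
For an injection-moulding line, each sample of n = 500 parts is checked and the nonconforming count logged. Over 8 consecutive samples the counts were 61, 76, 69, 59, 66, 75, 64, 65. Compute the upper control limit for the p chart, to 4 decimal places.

p̄ = Σdᵢ / (k·n) = 535 / (8 × 500) = 0.13375
UCL = p̄ + 3·√(p̄(1−p̄)/n) = 0.13375 + 3 × √(0.13375×0.86625/500) = 0.13375 + 3 × 0.01522 = 0.17942

0.1794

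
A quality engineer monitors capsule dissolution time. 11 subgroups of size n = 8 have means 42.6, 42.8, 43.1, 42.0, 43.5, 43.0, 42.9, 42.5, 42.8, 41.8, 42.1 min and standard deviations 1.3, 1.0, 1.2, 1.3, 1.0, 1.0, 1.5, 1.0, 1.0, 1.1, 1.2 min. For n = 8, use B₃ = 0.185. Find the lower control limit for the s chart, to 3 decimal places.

0.212

s̄ = (1.3 + 1.0 + 1.2 + 1.3 + 1.0 + 1.0 + 1.5 + 1.0 + 1.0 + 1.1 + 1.2) / 11 = 1.1455
LCL_s = B₃·s̄ = 0.185 × 1.1455 = 0.2119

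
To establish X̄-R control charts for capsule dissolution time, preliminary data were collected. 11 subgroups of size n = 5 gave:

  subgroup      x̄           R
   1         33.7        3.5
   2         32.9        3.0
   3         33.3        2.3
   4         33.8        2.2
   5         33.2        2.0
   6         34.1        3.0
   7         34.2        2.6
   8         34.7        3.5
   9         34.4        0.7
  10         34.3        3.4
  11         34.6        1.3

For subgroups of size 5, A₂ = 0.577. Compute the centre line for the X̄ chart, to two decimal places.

33.93

X̄̄ = (33.7 + 32.9 + 33.3 + 33.8 + 33.2 + 34.1 + 34.2 + 34.7 + 34.4 + 34.3 + 34.6) / 11 = 373.2000 / 11 = 33.9273
CL = X̄̄ = 33.9273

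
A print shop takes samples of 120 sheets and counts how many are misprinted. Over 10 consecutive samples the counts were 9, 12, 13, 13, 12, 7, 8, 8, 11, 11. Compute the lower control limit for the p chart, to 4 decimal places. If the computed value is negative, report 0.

0.0096

p̄ = Σdᵢ / (k·n) = 104 / (10 × 120) = 0.08667
LCL = p̄ − 3·√(p̄(1−p̄)/n) = 0.08667 − 3 × 0.02568 = 0.00962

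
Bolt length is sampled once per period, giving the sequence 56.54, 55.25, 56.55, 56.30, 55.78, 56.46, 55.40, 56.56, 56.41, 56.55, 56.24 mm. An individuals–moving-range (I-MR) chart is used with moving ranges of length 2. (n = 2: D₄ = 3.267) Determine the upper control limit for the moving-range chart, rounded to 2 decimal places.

2.24

Moving ranges: 1.29, 1.30, 0.25, 0.52, 0.68, 1.06, 1.16, 0.15, 0.14, 0.31; M̄R̄ = 6.8600 / 10 = 0.6860
UCL_MR = D₄·M̄R̄ = 3.267 × 0.6860 = 2.2412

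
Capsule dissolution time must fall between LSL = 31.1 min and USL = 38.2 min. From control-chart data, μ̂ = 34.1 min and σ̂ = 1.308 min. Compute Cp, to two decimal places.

0.90

Cp = (USL − LSL) / (6σ̂) = (38.2 − 31.1) / (6 × 1.308) = 7.1000 / 7.8480 = 0.9047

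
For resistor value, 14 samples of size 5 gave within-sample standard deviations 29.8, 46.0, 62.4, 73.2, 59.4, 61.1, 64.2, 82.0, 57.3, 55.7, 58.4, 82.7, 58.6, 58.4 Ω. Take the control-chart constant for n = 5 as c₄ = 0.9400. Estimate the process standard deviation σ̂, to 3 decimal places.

s̄ = (29.8 + 46.0 + 62.4 + 73.2 + 59.4 + 61.1 + 64.2 + 82.0 + 57.3 + 55.7 + 58.4 + 82.7 + 58.6 + 58.4) / 14 = 60.6571
σ̂ = s̄ / c₄ = 60.6571 / 0.9400 = 64.5289

64.529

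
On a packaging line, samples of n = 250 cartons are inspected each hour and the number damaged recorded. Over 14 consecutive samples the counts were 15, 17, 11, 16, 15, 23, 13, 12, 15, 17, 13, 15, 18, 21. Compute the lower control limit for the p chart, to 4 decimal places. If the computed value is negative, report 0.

0.0170

p̄ = Σdᵢ / (k·n) = 221 / (14 × 250) = 0.06314
LCL = p̄ − 3·√(p̄(1−p̄)/n) = 0.06314 − 3 × 0.01538 = 0.01700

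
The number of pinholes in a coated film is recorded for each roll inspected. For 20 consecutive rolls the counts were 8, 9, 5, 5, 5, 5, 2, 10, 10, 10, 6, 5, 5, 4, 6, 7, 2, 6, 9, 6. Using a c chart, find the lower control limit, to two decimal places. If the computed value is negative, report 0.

0.00

c̄ = (8 + 9 + 5 + 5 + 5 + 5 + 2 + 10 + 10 + 10 + 6 + 5 + 5 + 4 + 6 + 7 + 2 + 6 + 9 + 6) / 20 = 125 / 20 = 6.2500
LCL = c̄ − 3√c̄ = 6.2500 − 3 × 2.5000 = -1.2500 → 0 (cannot be negative)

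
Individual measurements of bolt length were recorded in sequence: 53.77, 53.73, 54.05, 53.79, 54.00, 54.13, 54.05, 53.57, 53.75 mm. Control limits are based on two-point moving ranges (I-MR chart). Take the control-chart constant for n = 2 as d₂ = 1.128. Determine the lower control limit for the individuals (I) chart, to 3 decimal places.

53.306

X̄ = (53.77 + 53.73 + 54.05 + 53.79 + 54.00 + 54.13 + 54.05 + 53.57 + 53.75) / 9 = 53.8711
Moving ranges: 0.04, 0.32, 0.26, 0.21, 0.13, 0.08, 0.48, 0.18; M̄R̄ = 1.7000 / 8 = 0.2125
LCL = X̄ − 3·M̄R̄/d₂ = 53.8711 − 3 × 0.2125 / 1.128 = 53.3060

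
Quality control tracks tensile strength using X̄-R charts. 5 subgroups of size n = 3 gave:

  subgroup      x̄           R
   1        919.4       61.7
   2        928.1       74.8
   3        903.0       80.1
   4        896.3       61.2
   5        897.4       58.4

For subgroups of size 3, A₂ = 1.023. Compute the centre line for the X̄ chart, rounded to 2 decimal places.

X̄̄ = (919.4 + 928.1 + 903.0 + 896.3 + 897.4) / 5 = 4544.2000 / 5 = 908.8400
CL = X̄̄ = 908.8400

908.84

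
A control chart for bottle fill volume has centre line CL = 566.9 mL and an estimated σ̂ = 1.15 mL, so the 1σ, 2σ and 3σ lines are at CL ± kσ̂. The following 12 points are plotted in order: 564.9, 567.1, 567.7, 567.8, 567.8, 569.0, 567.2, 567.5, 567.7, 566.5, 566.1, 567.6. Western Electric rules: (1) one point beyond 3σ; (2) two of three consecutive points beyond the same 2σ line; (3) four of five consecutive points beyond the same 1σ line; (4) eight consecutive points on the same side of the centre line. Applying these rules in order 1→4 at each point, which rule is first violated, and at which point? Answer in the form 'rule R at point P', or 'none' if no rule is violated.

Zone of each point (C = within 1σ̂, B = 1σ̂–2σ̂, A = 2σ̂–3σ̂, * = beyond 3σ̂; sign = side of CL): 1:-B, 2:+C, 3:+C, 4:+C, 5:+C, 6:+B, 7:+C, 8:+C, 9:+C, 10:-C, 11:-C, 12:+C
Rule 4 (eight consecutive points on the same side of the centre line) is satisfied at point 9.

rule 4 at point 9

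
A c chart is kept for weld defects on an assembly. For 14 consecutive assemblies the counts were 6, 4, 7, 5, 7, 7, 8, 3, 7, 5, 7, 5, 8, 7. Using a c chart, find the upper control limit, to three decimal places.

c̄ = (6 + 4 + 7 + 5 + 7 + 7 + 8 + 3 + 7 + 5 + 7 + 5 + 8 + 7) / 14 = 86 / 14 = 6.1429
UCL = c̄ + 3√c̄ = 6.1429 + 3 × √6.1429 = 6.1429 + 3 × 2.4785 = 13.5783

13.578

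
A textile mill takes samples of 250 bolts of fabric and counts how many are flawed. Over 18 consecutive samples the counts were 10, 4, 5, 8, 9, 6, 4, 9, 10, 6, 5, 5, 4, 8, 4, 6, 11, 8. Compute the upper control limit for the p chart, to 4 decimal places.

0.0579

p̄ = Σdᵢ / (k·n) = 122 / (18 × 250) = 0.02711
UCL = p̄ + 3·√(p̄(1−p̄)/n) = 0.02711 + 3 × √(0.02711×0.97289/250) = 0.02711 + 3 × 0.01027 = 0.05793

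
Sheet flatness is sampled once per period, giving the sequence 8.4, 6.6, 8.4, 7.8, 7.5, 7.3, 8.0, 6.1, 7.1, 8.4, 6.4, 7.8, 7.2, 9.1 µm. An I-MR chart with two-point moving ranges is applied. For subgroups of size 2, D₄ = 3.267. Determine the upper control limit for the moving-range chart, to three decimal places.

Moving ranges: 1.8, 1.8, 0.6, 0.3, 0.2, 0.7, 1.9, 1.0, 1.3, 2.0, 1.4, 0.6, 1.9; M̄R̄ = 15.5000 / 13 = 1.1923
UCL_MR = D₄·M̄R̄ = 3.267 × 1.1923 = 3.8953

3.895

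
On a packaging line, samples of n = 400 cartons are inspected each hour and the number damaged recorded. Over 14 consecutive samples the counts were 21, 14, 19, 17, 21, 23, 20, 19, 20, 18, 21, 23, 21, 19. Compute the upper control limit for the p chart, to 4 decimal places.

0.0818

p̄ = Σdᵢ / (k·n) = 276 / (14 × 400) = 0.04929
UCL = p̄ + 3·√(p̄(1−p̄)/n) = 0.04929 + 3 × √(0.04929×0.95071/400) = 0.04929 + 3 × 0.01082 = 0.08176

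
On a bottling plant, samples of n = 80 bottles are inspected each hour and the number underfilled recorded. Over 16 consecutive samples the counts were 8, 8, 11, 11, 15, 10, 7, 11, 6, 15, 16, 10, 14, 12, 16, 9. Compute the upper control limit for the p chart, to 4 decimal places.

p̄ = Σdᵢ / (k·n) = 179 / (16 × 80) = 0.13984
UCL = p̄ + 3·√(p̄(1−p̄)/n) = 0.13984 + 3 × √(0.13984×0.86016/80) = 0.13984 + 3 × 0.03878 = 0.25617

0.2562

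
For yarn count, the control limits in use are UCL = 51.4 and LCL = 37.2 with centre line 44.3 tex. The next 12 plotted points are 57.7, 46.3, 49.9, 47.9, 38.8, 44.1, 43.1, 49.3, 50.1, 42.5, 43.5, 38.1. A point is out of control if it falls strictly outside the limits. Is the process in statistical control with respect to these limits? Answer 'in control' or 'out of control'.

Compare each point to [37.2, 51.4]: sample 1 = 57.7 > UCL.

out of control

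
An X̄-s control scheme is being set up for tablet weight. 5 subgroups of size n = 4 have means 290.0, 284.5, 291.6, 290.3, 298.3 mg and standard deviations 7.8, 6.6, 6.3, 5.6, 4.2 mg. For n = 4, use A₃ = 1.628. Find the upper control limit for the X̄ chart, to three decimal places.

300.871

X̄̄ = (290.0 + 284.5 + 291.6 + 290.3 + 298.3) / 5 = 290.9400
s̄ = (7.8 + 6.6 + 6.3 + 5.6 + 4.2) / 5 = 6.1000
UCL = X̄̄ + A₃·s̄ = 290.9400 + 1.628 × 6.1000 = 300.8708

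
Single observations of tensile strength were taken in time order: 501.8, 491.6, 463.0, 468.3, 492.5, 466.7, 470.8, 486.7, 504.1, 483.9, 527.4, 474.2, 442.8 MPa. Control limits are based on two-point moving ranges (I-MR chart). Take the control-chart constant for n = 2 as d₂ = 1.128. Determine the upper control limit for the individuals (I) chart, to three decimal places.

X̄ = (501.8 + 491.6 + 463.0 + 468.3 + 492.5 + 466.7 + 470.8 + 486.7 + 504.1 + 483.9 + 527.4 + 474.2 + 442.8) / 13 = 482.6000
Moving ranges: 10.2, 28.6, 5.3, 24.2, 25.8, 4.1, 15.9, 17.4, 20.2, 43.5, 53.2, 31.4; M̄R̄ = 279.8000 / 12 = 23.3167
UCL = X̄ + 3·M̄R̄/d₂ = 482.6000 + 3 × 23.3167 / 1.128 = 544.6124

544.612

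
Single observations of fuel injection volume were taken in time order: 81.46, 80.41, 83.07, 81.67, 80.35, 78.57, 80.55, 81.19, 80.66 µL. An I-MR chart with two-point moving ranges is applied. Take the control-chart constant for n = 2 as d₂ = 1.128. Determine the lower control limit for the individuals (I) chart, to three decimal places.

77.105

X̄ = (81.46 + 80.41 + 83.07 + 81.67 + 80.35 + 78.57 + 80.55 + 81.19 + 80.66) / 9 = 80.8811
Moving ranges: 1.05, 2.66, 1.40, 1.32, 1.78, 1.98, 0.64, 0.53; M̄R̄ = 11.3600 / 8 = 1.4200
LCL = X̄ − 3·M̄R̄/d₂ = 80.8811 − 3 × 1.4200 / 1.128 = 77.1045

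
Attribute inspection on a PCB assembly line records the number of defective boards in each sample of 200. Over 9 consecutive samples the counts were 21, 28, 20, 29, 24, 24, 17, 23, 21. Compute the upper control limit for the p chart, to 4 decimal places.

0.1827

p̄ = Σdᵢ / (k·n) = 207 / (9 × 200) = 0.11500
UCL = p̄ + 3·√(p̄(1−p̄)/n) = 0.11500 + 3 × √(0.11500×0.88500/200) = 0.11500 + 3 × 0.02256 = 0.18267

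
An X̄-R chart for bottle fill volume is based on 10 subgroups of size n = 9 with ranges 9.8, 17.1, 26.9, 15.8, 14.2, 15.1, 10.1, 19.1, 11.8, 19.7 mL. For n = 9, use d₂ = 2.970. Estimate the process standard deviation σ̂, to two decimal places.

5.37

R̄ = (9.8 + 17.1 + 26.9 + 15.8 + 14.2 + 15.1 + 10.1 + 19.1 + 11.8 + 19.7) / 10 = 15.9600
σ̂ = R̄ / d₂ = 15.9600 / 2.970 = 5.3737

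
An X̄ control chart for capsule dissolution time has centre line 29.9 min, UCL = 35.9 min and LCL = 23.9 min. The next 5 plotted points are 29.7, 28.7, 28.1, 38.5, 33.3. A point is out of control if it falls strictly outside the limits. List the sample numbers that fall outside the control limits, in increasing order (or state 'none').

Compare each point to [23.9, 35.9]: sample 4 = 38.5 > UCL.

4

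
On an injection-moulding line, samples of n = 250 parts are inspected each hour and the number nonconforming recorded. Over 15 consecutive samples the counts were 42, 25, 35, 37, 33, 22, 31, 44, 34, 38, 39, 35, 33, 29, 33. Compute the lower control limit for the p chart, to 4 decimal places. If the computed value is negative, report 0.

p̄ = Σdᵢ / (k·n) = 510 / (15 × 250) = 0.13600
LCL = p̄ − 3·√(p̄(1−p̄)/n) = 0.13600 − 3 × 0.02168 = 0.07096

0.0710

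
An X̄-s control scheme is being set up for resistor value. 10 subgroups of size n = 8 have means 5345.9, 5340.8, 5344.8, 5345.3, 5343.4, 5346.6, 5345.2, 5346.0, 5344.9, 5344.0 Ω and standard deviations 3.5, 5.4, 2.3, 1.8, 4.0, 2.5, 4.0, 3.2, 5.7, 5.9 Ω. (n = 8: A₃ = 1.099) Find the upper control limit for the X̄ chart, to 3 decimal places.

X̄̄ = (5345.9 + 5340.8 + 5344.8 + 5345.3 + 5343.4 + 5346.6 + 5345.2 + 5346.0 + 5344.9 + 5344.0) / 10 = 5344.6900
s̄ = (3.5 + 5.4 + 2.3 + 1.8 + 4.0 + 2.5 + 4.0 + 3.2 + 5.7 + 5.9) / 10 = 3.8300
UCL = X̄̄ + A₃·s̄ = 5344.6900 + 1.099 × 3.8300 = 5348.8992

5348.899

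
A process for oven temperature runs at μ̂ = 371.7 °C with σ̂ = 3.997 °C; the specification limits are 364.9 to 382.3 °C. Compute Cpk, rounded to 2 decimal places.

0.57

Cpu = (USL − μ̂) / (3σ̂) = (382.3 − 371.7) / (3 × 3.997) = 0.8840; Cpl = (μ̂ − LSL) / (3σ̂) = (371.7 − 364.9) / (3 × 3.997) = 0.5671; Cpk = min(Cpu, Cpl) = 0.5671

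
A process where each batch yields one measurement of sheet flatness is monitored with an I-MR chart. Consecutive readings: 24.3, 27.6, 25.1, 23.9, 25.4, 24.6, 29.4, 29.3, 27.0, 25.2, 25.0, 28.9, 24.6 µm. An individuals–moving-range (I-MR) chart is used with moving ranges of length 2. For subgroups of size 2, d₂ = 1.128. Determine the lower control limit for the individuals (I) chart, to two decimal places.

X̄ = (24.3 + 27.6 + 25.1 + 23.9 + 25.4 + 24.6 + 29.4 + 29.3 + 27.0 + 25.2 + 25.0 + 28.9 + 24.6) / 13 = 26.1769
Moving ranges: 3.3, 2.5, 1.2, 1.5, 0.8, 4.8, 0.1, 2.3, 1.8, 0.2, 3.9, 4.3; M̄R̄ = 26.7000 / 12 = 2.2250
LCL = X̄ − 3·M̄R̄/d₂ = 26.1769 − 3 × 2.2250 / 1.128 = 20.2594

20.26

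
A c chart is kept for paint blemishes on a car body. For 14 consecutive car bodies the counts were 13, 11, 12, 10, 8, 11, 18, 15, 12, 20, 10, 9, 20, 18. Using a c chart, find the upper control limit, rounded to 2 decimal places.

24.32

c̄ = (13 + 11 + 12 + 10 + 8 + 11 + 18 + 15 + 12 + 20 + 10 + 9 + 20 + 18) / 14 = 187 / 14 = 13.3571
UCL = c̄ + 3√c̄ = 13.3571 + 3 × √13.3571 = 13.3571 + 3 × 3.6547 = 24.3214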